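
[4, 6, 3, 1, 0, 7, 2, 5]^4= [0, 1, 2, 3, 4, 5, 6, 7]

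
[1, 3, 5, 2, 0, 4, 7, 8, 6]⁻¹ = [4, 0, 3, 1, 5, 2, 8, 6, 7]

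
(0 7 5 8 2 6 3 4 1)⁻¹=(0 1 4 3 6 2 8 5 7)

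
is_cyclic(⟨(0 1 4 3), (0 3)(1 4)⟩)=no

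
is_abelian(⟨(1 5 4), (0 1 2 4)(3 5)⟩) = no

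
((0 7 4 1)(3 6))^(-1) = (0 1 4 7)(3 6)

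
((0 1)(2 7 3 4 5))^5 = (0 1)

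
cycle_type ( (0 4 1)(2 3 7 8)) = 3.4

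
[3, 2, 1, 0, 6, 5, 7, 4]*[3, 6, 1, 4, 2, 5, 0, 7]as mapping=[0→4, 1→1, 2→6, 3→3, 4→0, 5→5, 6→7, 7→2]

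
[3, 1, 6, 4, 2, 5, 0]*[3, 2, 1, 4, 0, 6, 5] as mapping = [0→4, 1→2, 2→5, 3→0, 4→1, 5→6, 6→3] 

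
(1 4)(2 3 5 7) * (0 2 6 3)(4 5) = (0 2)(1 5 7 6 3 4)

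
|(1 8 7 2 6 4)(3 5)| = 6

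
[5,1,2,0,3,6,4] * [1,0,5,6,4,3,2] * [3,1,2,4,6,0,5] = [4,3,0,1,5,2,6]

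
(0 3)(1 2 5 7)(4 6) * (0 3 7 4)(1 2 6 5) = (0 7 2 1 6)(4 5)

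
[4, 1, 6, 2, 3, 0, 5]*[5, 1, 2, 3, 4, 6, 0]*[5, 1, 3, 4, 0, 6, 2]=[0, 1, 5, 3, 4, 6, 2]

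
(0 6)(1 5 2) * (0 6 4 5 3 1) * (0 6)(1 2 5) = (0 4 1 3 2 6)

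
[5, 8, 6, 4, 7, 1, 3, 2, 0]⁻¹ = [8, 5, 7, 6, 3, 0, 2, 4, 1]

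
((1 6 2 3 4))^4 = (1 4 3 2 6)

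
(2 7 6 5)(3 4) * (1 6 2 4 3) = (1 6 5 4)(2 7)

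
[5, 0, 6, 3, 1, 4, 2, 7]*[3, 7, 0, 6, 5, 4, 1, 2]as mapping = [0→4, 1→3, 2→1, 3→6, 4→7, 5→5, 6→0, 7→2]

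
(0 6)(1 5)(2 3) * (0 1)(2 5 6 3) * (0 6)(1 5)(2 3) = (0 2 3 1)(5 6)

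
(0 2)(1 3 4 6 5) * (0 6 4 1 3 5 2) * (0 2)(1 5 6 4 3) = (0 2 4 3 5 1 6)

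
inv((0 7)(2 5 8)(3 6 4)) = (0 7)(2 8 5)(3 4 6)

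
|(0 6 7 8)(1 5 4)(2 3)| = 12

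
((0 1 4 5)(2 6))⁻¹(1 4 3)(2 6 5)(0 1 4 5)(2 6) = (0 6 2)(3 4 5)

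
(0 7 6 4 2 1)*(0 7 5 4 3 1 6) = (0 5 4 2 6 3 1 7)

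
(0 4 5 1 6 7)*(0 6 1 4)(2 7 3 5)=(2 7 6 3 5 4)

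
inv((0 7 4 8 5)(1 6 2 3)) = (0 5 8 4 7)(1 3 2 6)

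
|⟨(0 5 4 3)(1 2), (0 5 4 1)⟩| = 720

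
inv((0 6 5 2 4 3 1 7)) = (0 7 1 3 4 2 5 6)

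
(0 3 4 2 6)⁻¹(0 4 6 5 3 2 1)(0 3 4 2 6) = (0 5 4 6 1 3 2)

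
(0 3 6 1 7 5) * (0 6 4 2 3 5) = (0 5 6 1 7)(2 3 4)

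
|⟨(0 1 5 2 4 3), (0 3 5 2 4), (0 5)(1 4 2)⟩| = 720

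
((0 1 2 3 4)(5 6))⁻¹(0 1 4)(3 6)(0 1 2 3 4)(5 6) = (0 1 2)(4 5)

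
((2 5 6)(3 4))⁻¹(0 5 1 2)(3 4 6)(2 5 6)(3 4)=(0 6 1 5)(2 4 3)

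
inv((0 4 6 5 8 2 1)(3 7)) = (0 1 2 8 5 6 4)(3 7)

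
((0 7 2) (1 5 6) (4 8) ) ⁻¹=(0 2 7) (1 6 5) (4 8) 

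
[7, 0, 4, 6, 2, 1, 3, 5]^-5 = [1, 5, 4, 6, 2, 7, 3, 0]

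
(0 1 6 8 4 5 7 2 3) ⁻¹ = (0 3 2 7 5 4 8 6 1) 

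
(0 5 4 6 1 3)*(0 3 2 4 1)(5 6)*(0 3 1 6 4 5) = (0 4)(1 2 5 6 3)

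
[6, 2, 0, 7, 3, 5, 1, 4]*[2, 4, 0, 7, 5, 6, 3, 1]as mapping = [0→3, 1→0, 2→2, 3→1, 4→7, 5→6, 6→4, 7→5]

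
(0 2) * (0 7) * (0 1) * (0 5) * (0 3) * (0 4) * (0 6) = (0 2 7 1 5 3 4 6)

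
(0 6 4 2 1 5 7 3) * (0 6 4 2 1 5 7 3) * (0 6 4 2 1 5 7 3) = (0 2 7 6 1 3 4 5)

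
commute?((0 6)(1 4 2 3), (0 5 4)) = no:(0 6)(1 4 2 3) * (0 5 4) = (0 6 5 4 2 3 1), (0 5 4) * (0 6)(1 4 2 3) = (0 5 2 3 1 4 6)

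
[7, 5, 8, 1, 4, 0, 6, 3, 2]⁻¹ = [5, 3, 8, 7, 4, 1, 6, 0, 2]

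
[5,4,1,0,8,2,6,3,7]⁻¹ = [3,2,5,7,1,0,6,8,4]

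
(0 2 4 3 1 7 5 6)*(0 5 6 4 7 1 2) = (2 7 6 5 4 3)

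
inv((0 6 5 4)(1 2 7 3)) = (0 4 5 6)(1 3 7 2)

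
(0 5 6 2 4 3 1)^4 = (0 4 5 3 6 1 2)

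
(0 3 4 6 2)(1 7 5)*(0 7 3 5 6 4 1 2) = (0 5 2 7 6)(1 3)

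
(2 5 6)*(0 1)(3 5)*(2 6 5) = (0 1)(2 3)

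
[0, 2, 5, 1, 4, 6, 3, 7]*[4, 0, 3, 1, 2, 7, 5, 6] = [4, 3, 7, 0, 2, 5, 1, 6]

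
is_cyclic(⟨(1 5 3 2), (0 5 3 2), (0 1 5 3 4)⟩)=no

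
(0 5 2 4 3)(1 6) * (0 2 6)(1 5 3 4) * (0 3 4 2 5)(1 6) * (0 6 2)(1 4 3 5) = (0 3 1 5 4)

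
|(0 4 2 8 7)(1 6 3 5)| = 20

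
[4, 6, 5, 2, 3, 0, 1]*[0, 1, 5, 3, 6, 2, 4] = [6, 4, 2, 5, 3, 0, 1]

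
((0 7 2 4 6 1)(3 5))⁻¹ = (0 1 6 4 2 7)(3 5)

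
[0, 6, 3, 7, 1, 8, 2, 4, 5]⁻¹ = [0, 4, 6, 2, 7, 8, 1, 3, 5]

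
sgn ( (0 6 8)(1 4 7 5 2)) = 1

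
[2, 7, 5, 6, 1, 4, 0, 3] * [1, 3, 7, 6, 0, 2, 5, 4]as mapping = [0→7, 1→4, 2→2, 3→5, 4→3, 5→0, 6→1, 7→6]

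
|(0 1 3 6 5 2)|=6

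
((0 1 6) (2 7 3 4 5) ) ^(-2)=(0 1 6) (2 4 7 5 3) 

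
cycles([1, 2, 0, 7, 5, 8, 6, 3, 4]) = (0 1 2)(3 7)(4 5 8)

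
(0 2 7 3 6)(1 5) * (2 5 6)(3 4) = (0 5 1 6)(2 7 4 3)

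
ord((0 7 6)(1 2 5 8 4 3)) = 6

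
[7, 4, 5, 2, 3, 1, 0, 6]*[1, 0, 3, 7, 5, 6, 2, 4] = [4, 5, 6, 3, 7, 0, 1, 2]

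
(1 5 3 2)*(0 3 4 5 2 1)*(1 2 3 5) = (0 5 4 1 3 2)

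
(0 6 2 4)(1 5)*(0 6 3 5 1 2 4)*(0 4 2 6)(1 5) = (0 3 1 5 6 2 4)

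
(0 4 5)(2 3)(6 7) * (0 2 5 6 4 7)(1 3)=(0 7 4 6)(1 3 5 2)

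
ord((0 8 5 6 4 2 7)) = 7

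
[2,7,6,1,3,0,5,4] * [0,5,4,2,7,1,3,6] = [4,6,3,5,2,0,1,7]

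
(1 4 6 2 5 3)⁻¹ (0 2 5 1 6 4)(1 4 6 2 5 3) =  (0 5 3 4 2 6)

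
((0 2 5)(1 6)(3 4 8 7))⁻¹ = (0 5 2)(1 6)(3 7 8 4)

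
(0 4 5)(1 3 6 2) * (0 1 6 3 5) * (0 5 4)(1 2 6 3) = (1 4 5 2 3)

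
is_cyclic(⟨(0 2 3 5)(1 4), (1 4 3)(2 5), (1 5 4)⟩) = no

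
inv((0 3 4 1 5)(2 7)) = (0 5 1 4 3)(2 7)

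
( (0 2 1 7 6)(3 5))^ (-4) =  (0 2 1 7 6)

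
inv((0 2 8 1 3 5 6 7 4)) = (0 4 7 6 5 3 1 8 2)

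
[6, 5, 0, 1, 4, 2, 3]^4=[5, 6, 1, 0, 4, 3, 2]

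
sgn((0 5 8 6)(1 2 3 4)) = 1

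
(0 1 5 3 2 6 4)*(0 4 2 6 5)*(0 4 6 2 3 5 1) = (1 4 6 3 2)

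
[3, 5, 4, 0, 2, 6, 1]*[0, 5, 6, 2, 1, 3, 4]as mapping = [0→2, 1→3, 2→1, 3→0, 4→6, 5→4, 6→5]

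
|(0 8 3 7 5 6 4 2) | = 8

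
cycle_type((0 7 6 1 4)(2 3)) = 2.5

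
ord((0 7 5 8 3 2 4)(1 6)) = 14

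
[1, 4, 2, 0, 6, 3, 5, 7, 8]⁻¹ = [3, 0, 2, 5, 1, 6, 4, 7, 8]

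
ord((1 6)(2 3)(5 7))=2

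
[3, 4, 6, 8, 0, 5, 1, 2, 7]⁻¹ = [4, 6, 7, 0, 1, 5, 2, 8, 3]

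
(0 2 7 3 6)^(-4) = (0 2 7 3 6)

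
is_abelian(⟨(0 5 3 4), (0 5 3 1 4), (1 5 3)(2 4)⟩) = no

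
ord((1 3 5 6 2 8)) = 6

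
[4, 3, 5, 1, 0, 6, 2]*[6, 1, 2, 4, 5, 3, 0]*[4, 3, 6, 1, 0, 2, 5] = [2, 0, 1, 3, 5, 4, 6]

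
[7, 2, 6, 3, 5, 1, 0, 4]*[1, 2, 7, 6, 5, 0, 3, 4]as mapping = [0→4, 1→7, 2→3, 3→6, 4→0, 5→2, 6→1, 7→5]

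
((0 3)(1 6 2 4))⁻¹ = (0 3)(1 4 2 6)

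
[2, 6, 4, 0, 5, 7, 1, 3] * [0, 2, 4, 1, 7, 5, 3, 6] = [4, 3, 7, 0, 5, 6, 2, 1]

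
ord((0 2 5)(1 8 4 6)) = 12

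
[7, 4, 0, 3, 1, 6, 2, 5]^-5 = [0, 4, 2, 3, 1, 5, 6, 7]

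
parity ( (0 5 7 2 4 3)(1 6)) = even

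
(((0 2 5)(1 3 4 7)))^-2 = (0 2 5)(1 4)(3 7)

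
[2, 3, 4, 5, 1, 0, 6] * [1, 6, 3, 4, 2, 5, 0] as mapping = [0→3, 1→4, 2→2, 3→5, 4→6, 5→1, 6→0] 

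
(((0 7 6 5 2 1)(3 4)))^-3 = (0 5)(1 6)(2 7)(3 4)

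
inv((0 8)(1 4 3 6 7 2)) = (0 8)(1 2 7 6 3 4)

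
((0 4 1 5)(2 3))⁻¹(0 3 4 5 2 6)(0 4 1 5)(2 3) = (0 3 6 4 2 1)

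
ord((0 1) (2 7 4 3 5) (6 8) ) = 10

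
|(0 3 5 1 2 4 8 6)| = 8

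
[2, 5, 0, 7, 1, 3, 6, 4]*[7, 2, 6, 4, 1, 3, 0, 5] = [6, 3, 7, 5, 2, 4, 0, 1]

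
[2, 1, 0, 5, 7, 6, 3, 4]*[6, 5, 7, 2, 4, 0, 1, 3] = [7, 5, 6, 0, 3, 1, 2, 4]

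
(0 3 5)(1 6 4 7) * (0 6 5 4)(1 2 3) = (0 1 5 6)(2 3 4 7)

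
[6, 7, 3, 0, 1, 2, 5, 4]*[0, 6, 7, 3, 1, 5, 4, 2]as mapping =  [0→4, 1→2, 2→3, 3→0, 4→6, 5→7, 6→5, 7→1]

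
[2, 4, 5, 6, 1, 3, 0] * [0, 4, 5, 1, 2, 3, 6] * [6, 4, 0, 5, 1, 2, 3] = [2, 0, 5, 3, 1, 4, 6]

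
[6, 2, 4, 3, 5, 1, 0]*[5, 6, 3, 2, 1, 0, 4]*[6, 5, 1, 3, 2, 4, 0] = [2, 3, 5, 1, 6, 0, 4]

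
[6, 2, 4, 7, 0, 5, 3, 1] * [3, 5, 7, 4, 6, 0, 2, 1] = [2, 7, 6, 1, 3, 0, 4, 5]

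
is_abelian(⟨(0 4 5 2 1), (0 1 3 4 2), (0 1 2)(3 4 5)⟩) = no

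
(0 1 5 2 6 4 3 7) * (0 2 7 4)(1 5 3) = (0 5 7 2 6)(1 3 4)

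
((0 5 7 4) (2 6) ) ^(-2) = (0 7) (4 5) 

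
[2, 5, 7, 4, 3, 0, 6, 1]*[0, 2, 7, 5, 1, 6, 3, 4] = [7, 6, 4, 1, 5, 0, 3, 2]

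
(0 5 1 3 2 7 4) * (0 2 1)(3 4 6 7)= (0 5)(1 4 2 3)(6 7)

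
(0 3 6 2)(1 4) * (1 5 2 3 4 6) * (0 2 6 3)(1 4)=(0 1 3 4 5 6)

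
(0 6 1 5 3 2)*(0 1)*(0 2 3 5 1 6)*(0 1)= (0 1)(2 6)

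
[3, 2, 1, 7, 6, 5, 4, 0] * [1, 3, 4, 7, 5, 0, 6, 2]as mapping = [0→7, 1→4, 2→3, 3→2, 4→6, 5→0, 6→5, 7→1]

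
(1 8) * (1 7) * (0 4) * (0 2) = (0 4 2)(1 8 7)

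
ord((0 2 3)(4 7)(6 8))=6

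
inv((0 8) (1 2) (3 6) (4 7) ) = (0 8) (1 2) (3 6) (4 7) 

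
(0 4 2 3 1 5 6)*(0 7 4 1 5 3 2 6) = (0 1 3 5)(4 6 7)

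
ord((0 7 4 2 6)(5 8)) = 10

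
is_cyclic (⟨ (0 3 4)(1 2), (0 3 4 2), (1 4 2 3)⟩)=no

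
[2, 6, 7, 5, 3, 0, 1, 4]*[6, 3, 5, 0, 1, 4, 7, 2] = [5, 7, 2, 4, 0, 6, 3, 1]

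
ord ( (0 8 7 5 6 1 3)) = 7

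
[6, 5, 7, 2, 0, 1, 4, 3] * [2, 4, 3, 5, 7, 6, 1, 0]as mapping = [0→1, 1→6, 2→0, 3→3, 4→2, 5→4, 6→7, 7→5]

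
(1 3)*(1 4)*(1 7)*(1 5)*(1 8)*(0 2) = (0 2)(1 3 4 7 5 8)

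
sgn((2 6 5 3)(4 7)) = 1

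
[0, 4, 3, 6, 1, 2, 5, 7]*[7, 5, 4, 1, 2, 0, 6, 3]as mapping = [0→7, 1→2, 2→1, 3→6, 4→5, 5→4, 6→0, 7→3]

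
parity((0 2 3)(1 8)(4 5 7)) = odd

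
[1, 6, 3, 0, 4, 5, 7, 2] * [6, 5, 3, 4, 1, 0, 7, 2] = [5, 7, 4, 6, 1, 0, 2, 3]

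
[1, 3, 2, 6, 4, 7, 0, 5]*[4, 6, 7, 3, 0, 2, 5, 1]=[6, 3, 7, 5, 0, 1, 4, 2]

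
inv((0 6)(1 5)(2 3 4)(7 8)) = (0 6)(1 5)(2 4 3)(7 8)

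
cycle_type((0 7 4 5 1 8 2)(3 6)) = 2.7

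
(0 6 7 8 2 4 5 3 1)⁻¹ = (0 1 3 5 4 2 8 7 6)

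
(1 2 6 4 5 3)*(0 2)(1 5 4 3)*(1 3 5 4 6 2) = (0 1)(3 4 6 5)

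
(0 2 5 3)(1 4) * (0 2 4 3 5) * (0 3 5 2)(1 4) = (0 1 5 2 3)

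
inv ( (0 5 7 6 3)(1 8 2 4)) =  (0 3 6 7 5)(1 4 2 8)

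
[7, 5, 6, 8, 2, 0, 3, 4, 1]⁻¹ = [5, 8, 4, 6, 7, 1, 2, 0, 3]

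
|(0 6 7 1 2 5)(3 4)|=6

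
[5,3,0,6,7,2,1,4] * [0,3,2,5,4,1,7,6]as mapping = [0→1,1→5,2→0,3→7,4→6,5→2,6→3,7→4]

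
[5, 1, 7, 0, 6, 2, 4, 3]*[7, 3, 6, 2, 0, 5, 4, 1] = [5, 3, 1, 7, 4, 6, 0, 2]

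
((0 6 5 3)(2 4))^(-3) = (0 6 5 3)(2 4)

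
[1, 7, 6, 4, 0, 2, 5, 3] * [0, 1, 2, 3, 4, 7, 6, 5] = [1, 5, 6, 4, 0, 2, 7, 3] 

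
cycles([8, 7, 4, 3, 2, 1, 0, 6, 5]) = (0 8 5 1 7 6)(2 4)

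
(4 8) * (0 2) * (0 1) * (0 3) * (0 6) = (0 2 1 3 6)(4 8)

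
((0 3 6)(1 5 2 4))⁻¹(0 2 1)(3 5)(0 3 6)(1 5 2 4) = (2 6)(3 4 5)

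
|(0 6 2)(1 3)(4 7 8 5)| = 12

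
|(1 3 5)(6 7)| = 6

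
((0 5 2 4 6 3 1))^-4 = (0 4 1 2 3 5 6)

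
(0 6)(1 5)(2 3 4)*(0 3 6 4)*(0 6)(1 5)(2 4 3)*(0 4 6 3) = (2 4 6)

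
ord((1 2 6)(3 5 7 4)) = 12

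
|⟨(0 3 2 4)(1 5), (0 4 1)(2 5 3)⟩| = 360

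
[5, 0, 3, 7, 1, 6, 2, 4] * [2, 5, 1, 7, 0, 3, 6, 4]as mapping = [0→3, 1→2, 2→7, 3→4, 4→5, 5→6, 6→1, 7→0]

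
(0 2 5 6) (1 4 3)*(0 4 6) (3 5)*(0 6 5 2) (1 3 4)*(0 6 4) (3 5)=(0 6 1 3 5 4 2) 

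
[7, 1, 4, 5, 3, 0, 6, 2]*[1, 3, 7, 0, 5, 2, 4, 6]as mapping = [0→6, 1→3, 2→5, 3→2, 4→0, 5→1, 6→4, 7→7]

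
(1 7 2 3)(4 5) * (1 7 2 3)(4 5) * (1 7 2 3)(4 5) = (1 3 2 7)(4 5)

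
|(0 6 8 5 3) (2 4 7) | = 15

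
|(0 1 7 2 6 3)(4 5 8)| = 6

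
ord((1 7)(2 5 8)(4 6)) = 6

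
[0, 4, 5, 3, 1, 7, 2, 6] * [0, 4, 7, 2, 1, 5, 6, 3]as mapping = [0→0, 1→1, 2→5, 3→2, 4→4, 5→3, 6→7, 7→6]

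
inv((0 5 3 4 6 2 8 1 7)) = (0 7 1 8 2 6 4 3 5)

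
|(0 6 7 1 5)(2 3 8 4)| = 20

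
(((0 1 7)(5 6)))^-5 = (0 1 7)(5 6)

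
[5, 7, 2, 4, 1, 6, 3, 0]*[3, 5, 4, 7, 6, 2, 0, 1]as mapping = [0→2, 1→1, 2→4, 3→6, 4→5, 5→0, 6→7, 7→3]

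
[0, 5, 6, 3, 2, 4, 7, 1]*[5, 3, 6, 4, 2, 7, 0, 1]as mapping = [0→5, 1→7, 2→0, 3→4, 4→6, 5→2, 6→1, 7→3]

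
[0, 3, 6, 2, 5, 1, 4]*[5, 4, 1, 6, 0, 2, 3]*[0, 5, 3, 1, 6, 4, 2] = [4, 2, 1, 5, 3, 6, 0]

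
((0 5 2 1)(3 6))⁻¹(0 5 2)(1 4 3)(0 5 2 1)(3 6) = (0 4 6)(1 5 2)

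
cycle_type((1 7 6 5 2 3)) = 6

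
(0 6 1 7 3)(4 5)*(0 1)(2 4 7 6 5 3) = (0 5 7 2 4 3 1 6)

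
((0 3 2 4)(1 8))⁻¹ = (0 4 2 3)(1 8)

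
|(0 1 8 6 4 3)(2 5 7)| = 6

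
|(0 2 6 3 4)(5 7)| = 10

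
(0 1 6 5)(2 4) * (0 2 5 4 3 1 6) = (0 6 4 5 2 3 1)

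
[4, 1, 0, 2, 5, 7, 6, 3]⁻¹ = [2, 1, 3, 7, 0, 4, 6, 5]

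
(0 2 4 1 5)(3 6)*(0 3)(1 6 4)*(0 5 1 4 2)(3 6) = (2 4 3)(5 6)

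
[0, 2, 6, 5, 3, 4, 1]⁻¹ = [0, 6, 1, 4, 5, 3, 2]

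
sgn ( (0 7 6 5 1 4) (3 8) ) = 1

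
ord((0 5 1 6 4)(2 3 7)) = 15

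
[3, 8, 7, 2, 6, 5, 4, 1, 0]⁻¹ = [8, 7, 3, 0, 6, 5, 4, 2, 1]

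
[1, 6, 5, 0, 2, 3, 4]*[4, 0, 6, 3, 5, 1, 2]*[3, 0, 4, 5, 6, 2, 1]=[3, 4, 0, 6, 1, 5, 2]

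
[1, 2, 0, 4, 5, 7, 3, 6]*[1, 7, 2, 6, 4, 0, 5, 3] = [7, 2, 1, 4, 0, 3, 6, 5]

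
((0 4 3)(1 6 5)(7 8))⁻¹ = (0 3 4)(1 5 6)(7 8)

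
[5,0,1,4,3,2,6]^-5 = [1,2,5,4,3,0,6]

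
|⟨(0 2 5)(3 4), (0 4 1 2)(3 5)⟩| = 720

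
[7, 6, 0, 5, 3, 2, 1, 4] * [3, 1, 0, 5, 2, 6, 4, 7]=[7, 4, 3, 6, 5, 0, 1, 2]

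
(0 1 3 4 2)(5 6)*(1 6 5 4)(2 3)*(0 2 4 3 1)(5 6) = (0 5 6 3)(1 4)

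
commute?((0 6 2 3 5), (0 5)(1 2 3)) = no:(0 6 2 3 5)*(0 5)(1 2 3) = (0 6 3)(1 2), (0 5)(1 2 3)*(0 6 2 3 5) = (1 3)(2 5 6)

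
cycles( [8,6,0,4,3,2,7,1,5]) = (0 8 5 2)(1 6 7)(3 4)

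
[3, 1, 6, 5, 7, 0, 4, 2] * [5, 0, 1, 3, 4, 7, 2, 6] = [3, 0, 2, 7, 6, 5, 4, 1] 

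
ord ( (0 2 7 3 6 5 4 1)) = 8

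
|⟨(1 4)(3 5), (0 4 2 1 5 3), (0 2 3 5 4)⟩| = 720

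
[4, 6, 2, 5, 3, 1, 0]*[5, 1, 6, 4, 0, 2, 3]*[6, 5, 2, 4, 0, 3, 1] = [6, 4, 1, 2, 0, 5, 3]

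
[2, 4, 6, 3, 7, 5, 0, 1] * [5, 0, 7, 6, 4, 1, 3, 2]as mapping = [0→7, 1→4, 2→3, 3→6, 4→2, 5→1, 6→5, 7→0]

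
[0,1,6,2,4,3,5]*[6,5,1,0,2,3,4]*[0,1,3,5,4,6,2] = [2,6,4,1,3,0,5]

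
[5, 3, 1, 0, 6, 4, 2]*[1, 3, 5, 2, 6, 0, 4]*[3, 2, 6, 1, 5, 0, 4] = [3, 6, 1, 2, 5, 4, 0] 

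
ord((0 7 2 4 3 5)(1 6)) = 6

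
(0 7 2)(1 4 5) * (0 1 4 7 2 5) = (0 2 1 7 5 4)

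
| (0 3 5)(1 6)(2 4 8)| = 6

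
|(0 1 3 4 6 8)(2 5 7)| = 6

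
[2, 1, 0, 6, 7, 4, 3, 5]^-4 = [0, 1, 2, 3, 5, 7, 6, 4]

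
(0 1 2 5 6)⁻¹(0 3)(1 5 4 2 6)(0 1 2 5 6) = (0 2 6 4 5)(1 3)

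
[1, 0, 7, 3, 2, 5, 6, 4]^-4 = [0, 1, 4, 3, 7, 5, 6, 2]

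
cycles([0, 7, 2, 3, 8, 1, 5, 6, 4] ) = (1 7 6 5)(4 8)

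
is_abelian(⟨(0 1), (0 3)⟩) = no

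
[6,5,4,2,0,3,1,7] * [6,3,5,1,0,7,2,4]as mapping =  [0→2,1→7,2→0,3→5,4→6,5→1,6→3,7→4]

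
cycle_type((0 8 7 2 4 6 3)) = 7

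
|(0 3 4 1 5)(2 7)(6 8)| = 10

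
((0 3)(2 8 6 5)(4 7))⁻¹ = (0 3)(2 5 6 8)(4 7)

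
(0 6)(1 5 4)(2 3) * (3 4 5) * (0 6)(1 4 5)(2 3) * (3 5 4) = (1 2 4 3 5)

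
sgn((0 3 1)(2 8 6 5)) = -1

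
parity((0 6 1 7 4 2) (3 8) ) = even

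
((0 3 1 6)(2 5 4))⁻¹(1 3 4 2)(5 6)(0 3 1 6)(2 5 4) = (0 4)(1 2 5 6)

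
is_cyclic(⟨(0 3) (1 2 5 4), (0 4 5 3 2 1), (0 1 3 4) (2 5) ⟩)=no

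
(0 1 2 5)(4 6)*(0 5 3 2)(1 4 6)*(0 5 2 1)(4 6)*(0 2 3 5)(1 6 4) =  (0 4 2 5 3 6 1)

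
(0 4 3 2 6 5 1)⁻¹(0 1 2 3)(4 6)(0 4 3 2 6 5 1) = (0 6 2 4)(3 5)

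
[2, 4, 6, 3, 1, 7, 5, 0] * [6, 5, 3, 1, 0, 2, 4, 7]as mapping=[0→3, 1→0, 2→4, 3→1, 4→5, 5→7, 6→2, 7→6]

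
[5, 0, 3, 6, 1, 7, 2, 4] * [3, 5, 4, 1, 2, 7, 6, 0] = [7, 3, 1, 6, 5, 0, 4, 2]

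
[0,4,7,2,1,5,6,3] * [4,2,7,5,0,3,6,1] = [4,0,1,7,2,3,6,5]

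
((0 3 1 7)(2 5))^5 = (0 3 1 7)(2 5)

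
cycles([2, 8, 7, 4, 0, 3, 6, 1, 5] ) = (0 2 7 1 8 5 3 4)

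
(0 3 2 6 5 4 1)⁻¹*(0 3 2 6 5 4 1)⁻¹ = (0 4 6 3 1 5 2)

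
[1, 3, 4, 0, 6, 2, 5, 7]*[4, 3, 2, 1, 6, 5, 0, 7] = [3, 1, 6, 4, 0, 2, 5, 7]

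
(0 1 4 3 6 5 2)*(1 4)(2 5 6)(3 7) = (0 4 7 3 2)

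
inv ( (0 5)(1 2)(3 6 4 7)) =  (0 5)(1 2)(3 7 4 6)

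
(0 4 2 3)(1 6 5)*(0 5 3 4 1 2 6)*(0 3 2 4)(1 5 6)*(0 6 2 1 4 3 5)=(1 5 3 2 6)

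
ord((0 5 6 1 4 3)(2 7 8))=6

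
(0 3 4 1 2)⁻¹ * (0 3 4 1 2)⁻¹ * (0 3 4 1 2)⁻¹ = (0 4 2 3 1)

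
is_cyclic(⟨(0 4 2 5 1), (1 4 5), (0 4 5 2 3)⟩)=no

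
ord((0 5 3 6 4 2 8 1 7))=9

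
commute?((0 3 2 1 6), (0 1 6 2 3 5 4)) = no:(0 3 2 1 6)*(0 1 6 2 3 5 4) = (0 5 4)(1 2 6), (0 1 6 2 3 5 4)*(0 3 2 1 6) = (0 6 1)(3 5 4)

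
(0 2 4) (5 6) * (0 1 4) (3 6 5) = (0 2) (1 4) (3 6) 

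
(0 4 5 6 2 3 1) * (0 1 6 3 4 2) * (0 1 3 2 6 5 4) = (0 6 1 3 5 2)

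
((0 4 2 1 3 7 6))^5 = (0 7 1 4 6 3 2)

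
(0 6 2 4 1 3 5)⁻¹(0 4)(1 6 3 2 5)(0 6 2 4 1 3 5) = (0 3 2 5 4)(1 6)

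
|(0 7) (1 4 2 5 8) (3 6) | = 10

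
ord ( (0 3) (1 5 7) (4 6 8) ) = 6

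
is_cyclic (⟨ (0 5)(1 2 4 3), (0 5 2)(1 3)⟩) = no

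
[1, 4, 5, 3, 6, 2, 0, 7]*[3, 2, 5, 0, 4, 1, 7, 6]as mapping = [0→2, 1→4, 2→1, 3→0, 4→7, 5→5, 6→3, 7→6]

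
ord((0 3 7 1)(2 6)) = 4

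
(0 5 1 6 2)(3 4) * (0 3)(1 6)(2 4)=(0 5 6 4)(2 3)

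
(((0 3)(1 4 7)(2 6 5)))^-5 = (0 3)(1 4 7)(2 6 5)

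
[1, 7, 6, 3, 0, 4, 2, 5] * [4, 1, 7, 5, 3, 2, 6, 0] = [1, 0, 6, 5, 4, 3, 7, 2]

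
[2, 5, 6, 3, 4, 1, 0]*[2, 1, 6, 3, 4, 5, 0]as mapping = [0→6, 1→5, 2→0, 3→3, 4→4, 5→1, 6→2]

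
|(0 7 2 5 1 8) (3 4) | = 6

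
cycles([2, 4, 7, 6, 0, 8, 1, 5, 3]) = (0 2 7 5 8 3 6 1 4)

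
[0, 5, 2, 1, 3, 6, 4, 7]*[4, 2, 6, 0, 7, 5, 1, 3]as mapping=[0→4, 1→5, 2→6, 3→2, 4→0, 5→1, 6→7, 7→3]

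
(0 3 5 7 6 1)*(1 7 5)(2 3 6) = (0 6 7 2 3 1)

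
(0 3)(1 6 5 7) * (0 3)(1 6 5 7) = (1 5)(6 7)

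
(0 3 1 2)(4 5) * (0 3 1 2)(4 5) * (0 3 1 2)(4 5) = (0 2 1 3)(4 5)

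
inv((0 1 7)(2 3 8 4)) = (0 7 1)(2 4 8 3)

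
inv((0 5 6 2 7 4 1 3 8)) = (0 8 3 1 4 7 2 6 5)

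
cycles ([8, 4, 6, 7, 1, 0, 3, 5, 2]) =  (0 8 2 6 3 7 5) (1 4) 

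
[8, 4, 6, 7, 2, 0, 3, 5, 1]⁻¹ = [5, 8, 4, 6, 1, 7, 2, 3, 0]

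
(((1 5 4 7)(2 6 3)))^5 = (1 5 4 7)(2 3 6)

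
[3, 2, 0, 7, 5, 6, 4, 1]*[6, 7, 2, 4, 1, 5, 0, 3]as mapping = [0→4, 1→2, 2→6, 3→3, 4→5, 5→0, 6→1, 7→7]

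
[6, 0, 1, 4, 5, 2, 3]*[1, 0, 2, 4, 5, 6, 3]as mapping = [0→3, 1→1, 2→0, 3→5, 4→6, 5→2, 6→4]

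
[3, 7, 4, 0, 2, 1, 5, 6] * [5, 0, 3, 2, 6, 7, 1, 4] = [2, 4, 6, 5, 3, 0, 7, 1]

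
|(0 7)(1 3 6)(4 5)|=6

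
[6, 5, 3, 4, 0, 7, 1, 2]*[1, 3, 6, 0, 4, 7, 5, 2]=[5, 7, 0, 4, 1, 2, 3, 6]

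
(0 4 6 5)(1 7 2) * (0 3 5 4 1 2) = (0 1 7)(3 5)(4 6)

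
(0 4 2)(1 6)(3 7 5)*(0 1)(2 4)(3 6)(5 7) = (0 2 1 3 5 6)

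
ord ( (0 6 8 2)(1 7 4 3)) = 4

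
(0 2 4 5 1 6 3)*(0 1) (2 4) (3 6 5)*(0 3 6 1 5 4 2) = (0 2) (1 4 6) (3 5) 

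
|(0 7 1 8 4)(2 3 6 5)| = 20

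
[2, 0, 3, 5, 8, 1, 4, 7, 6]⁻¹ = [1, 5, 0, 2, 6, 3, 8, 7, 4]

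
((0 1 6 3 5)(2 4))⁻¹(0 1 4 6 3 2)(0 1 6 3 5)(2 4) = (1 6 2 3 5 4)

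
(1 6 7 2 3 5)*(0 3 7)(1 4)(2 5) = (0 3 2 7 5 4 1 6)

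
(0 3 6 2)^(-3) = (0 3 6 2)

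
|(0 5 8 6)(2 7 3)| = 12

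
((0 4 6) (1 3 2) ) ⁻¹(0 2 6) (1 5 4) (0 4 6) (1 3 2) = (0 4 1) (3 5 6) 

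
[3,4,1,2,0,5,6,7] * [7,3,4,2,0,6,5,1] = [2,0,3,4,7,6,5,1] 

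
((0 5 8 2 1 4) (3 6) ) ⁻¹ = (0 4 1 2 8 5) (3 6) 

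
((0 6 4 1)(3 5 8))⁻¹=(0 1 4 6)(3 8 5)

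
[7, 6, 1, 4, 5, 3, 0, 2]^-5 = [0, 1, 2, 4, 5, 3, 6, 7]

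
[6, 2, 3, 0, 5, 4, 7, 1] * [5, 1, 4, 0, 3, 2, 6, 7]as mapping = [0→6, 1→4, 2→0, 3→5, 4→2, 5→3, 6→7, 7→1]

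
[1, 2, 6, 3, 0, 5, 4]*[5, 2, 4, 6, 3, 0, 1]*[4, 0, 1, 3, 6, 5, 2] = [1, 6, 0, 2, 5, 4, 3]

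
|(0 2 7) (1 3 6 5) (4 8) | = 12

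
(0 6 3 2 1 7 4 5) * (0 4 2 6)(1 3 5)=(1 7 2 3 6 5 4)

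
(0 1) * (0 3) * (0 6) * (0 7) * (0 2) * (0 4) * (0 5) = (0 1 3 6 7 2 4 5) 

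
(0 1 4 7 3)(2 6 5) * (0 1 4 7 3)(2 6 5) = (0 4 3 1 7)(2 5 6)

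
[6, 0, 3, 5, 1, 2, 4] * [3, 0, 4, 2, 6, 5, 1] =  [1, 3, 2, 5, 0, 4, 6]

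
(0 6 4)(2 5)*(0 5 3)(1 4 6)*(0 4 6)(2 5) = (0 1 6)(2 3 4)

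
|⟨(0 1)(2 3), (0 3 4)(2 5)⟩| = 720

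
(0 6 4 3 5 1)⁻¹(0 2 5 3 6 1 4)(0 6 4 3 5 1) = (0 3 6 2 1 5 4)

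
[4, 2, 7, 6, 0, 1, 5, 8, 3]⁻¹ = [4, 5, 1, 8, 0, 6, 3, 2, 7]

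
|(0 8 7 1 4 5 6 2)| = 8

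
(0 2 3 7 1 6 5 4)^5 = (0 6 3 4 1 2 5 7)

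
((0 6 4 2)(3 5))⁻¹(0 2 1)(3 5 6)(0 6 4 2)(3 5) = (0 1 6)(3 4 5)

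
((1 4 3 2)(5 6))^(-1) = (1 2 3 4)(5 6)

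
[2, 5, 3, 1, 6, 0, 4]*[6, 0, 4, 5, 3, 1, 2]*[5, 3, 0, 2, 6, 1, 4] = [6, 3, 1, 5, 0, 4, 2] 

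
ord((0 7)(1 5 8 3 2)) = 10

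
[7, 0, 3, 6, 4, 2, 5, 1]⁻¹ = [1, 7, 5, 2, 4, 6, 3, 0]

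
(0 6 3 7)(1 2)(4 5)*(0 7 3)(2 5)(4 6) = (0 4 2 1 5 6)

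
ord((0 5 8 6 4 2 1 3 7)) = 9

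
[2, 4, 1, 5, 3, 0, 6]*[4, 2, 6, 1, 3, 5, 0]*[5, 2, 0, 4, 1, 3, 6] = [6, 4, 0, 3, 2, 1, 5]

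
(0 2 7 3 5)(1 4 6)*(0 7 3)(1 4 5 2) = (0 1 5 7)(2 3)(4 6)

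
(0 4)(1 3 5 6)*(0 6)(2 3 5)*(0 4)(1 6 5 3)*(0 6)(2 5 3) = (0 6)(1 2)(3 5 4)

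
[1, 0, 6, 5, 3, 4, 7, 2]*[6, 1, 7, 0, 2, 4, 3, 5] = [1, 6, 3, 4, 0, 2, 5, 7] 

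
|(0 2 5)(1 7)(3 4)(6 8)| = 6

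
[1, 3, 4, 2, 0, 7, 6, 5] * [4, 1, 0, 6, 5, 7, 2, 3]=[1, 6, 5, 0, 4, 3, 2, 7]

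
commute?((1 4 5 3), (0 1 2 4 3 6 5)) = no:(1 4 5 3) * (0 1 2 4 3 6 5) = (0 1 3 2 4)(5 6), (0 1 2 4 3 6 5) * (1 4 5 3) = (0 4 1 2 5)(3 6)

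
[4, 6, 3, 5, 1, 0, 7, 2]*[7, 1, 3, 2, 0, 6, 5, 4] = [0, 5, 2, 6, 1, 7, 4, 3]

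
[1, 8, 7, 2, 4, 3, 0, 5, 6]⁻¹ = [6, 0, 3, 5, 4, 7, 8, 2, 1]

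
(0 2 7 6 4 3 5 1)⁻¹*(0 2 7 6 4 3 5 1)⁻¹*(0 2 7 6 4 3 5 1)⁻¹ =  (0 3 7 1 4 2 5 6)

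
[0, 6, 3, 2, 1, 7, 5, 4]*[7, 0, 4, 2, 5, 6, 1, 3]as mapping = [0→7, 1→1, 2→2, 3→4, 4→0, 5→3, 6→6, 7→5]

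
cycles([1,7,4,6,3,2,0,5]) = (0 1 7 5 2 4 3 6)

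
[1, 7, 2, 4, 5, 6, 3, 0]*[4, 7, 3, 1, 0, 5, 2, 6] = [7, 6, 3, 0, 5, 2, 1, 4]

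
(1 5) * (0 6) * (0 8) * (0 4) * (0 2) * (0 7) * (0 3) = (0 6 8 4 2 7 3)(1 5)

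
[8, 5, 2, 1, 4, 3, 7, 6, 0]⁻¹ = [8, 3, 2, 5, 4, 1, 7, 6, 0]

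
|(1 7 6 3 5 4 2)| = 7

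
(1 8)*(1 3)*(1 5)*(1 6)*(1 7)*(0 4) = (0 4)(1 8 3 5 6 7)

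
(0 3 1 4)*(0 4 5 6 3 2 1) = (0 2 1 5 6 3)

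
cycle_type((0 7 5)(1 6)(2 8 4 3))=2.3.4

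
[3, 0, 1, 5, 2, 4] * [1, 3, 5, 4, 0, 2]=[4, 1, 3, 2, 5, 0]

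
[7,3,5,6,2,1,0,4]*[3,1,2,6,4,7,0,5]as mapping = [0→5,1→6,2→7,3→0,4→2,5→1,6→3,7→4]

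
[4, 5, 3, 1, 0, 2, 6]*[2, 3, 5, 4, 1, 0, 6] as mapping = [0→1, 1→0, 2→4, 3→3, 4→2, 5→5, 6→6] 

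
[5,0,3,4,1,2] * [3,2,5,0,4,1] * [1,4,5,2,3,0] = [4,2,1,3,5,0]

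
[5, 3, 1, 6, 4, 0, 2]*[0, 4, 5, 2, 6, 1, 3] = [1, 2, 4, 3, 6, 0, 5]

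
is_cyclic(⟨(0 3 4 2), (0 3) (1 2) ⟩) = no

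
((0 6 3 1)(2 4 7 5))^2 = (0 3)(1 6)(2 7)(4 5)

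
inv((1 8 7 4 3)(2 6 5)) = (1 3 4 7 8)(2 5 6)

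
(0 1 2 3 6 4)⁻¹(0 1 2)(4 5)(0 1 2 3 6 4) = (0 5)(1 2 3)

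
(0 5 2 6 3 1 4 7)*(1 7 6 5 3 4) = (0 3 7) (2 5) (4 6) 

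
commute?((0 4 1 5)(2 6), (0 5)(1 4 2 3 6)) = no:(0 4 1 5)(2 6) * (0 5)(1 4 2 3 6) = (0 2 1)(3 6), (0 5)(1 4 2 3 6) * (0 4 1 5)(2 6) = (2 3)(4 6 5)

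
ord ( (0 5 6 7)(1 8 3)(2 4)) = 12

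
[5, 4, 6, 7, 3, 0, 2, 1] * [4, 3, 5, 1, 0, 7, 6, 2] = [7, 0, 6, 2, 1, 4, 5, 3]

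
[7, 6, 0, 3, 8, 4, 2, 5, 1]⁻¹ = [2, 8, 6, 3, 5, 7, 1, 0, 4]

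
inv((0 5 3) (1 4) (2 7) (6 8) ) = (0 3 5) (1 4) (2 7) (6 8) 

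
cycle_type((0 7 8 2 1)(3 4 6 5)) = 4.5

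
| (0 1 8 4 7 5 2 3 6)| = 9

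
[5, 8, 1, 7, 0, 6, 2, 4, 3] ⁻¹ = [4, 2, 6, 8, 7, 0, 5, 3, 1] 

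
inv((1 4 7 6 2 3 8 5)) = (1 5 8 3 2 6 7 4)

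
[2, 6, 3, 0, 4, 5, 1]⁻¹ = [3, 6, 0, 2, 4, 5, 1]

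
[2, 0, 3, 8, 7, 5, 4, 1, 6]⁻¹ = [1, 7, 0, 2, 6, 5, 8, 4, 3]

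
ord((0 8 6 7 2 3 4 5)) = 8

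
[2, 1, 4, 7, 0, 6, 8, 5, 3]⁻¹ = [4, 1, 0, 8, 2, 7, 5, 3, 6]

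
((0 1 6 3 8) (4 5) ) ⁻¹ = (0 8 3 6 1) (4 5) 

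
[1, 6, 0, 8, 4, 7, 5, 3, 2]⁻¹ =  [2, 0, 8, 7, 4, 6, 1, 5, 3]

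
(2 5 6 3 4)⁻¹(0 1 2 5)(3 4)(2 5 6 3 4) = (0 1 5 6)(2 4)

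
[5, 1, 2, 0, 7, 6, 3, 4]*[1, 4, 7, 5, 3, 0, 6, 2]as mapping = [0→0, 1→4, 2→7, 3→1, 4→2, 5→6, 6→5, 7→3]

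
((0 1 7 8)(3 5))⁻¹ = (0 8 7 1)(3 5)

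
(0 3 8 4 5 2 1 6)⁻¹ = (0 6 1 2 5 4 8 3)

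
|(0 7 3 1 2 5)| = 6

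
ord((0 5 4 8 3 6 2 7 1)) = 9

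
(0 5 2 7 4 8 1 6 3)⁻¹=(0 3 6 1 8 4 7 2 5)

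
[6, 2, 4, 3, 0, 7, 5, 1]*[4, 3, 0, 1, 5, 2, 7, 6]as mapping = [0→7, 1→0, 2→5, 3→1, 4→4, 5→6, 6→2, 7→3]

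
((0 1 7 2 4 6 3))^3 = (0 2 3 7 6 1 4)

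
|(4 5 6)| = 3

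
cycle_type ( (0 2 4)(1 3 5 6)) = 3.4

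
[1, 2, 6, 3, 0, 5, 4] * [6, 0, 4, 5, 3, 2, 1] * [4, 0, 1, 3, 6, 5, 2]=[4, 6, 0, 5, 2, 1, 3]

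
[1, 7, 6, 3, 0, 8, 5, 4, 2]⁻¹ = [4, 0, 8, 3, 7, 6, 2, 1, 5]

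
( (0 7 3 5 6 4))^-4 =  (0 3 6)(4 7 5)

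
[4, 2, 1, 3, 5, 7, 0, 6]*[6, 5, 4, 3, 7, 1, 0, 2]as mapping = [0→7, 1→4, 2→5, 3→3, 4→1, 5→2, 6→6, 7→0]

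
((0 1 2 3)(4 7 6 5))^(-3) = (0 1 2 3)(4 7 6 5)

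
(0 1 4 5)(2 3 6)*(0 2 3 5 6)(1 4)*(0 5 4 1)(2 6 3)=(0 1)(2 4 3 5 6)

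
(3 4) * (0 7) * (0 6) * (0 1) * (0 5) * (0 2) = (0 7 6 1 5 2)(3 4)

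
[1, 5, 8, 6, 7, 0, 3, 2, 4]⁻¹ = [5, 0, 7, 6, 8, 1, 3, 4, 2]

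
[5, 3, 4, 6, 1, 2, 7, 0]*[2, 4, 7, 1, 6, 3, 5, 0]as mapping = [0→3, 1→1, 2→6, 3→5, 4→4, 5→7, 6→0, 7→2]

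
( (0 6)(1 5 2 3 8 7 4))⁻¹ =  (0 6)(1 4 7 8 3 2 5)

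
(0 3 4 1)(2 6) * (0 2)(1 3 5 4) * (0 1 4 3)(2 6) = (0 5 3 4)(1 6)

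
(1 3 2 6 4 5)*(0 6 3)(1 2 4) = (0 6 1)(2 3 4 5)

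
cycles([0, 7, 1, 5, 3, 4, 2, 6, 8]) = (1 7 6 2)(3 5 4)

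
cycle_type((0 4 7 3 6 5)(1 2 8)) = 3.6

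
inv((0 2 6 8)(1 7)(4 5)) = (0 8 6 2)(1 7)(4 5)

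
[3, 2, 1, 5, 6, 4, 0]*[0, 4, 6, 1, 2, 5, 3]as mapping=[0→1, 1→6, 2→4, 3→5, 4→3, 5→2, 6→0]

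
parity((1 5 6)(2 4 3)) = even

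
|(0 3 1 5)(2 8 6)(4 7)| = 12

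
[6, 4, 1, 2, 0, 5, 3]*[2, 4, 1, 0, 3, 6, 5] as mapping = [0→5, 1→3, 2→4, 3→1, 4→2, 5→6, 6→0] 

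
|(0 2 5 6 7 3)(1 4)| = 6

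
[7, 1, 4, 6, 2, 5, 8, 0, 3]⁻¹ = [7, 1, 4, 8, 2, 5, 3, 0, 6]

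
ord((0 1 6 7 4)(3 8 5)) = 15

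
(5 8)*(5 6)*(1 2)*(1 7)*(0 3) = (0 3)(1 2 7)(5 8 6)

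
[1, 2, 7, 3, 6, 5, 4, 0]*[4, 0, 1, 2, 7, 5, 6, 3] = [0, 1, 3, 2, 6, 5, 7, 4]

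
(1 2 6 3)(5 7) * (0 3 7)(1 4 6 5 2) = (0 3 4 6 7 2 5)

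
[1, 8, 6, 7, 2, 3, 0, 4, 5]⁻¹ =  [6, 0, 4, 5, 7, 8, 2, 3, 1]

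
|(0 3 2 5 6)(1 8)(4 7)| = 10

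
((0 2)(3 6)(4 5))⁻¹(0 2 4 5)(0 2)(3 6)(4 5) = (0 5 4 2)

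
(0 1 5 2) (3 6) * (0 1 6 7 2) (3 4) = (0 6 4 3 7 2 1 5) 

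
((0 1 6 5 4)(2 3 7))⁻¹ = (0 4 5 6 1)(2 7 3)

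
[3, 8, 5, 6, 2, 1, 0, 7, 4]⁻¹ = [6, 5, 4, 0, 8, 2, 3, 7, 1]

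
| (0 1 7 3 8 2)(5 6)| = 6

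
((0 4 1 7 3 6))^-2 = (0 3 1)(4 6 7)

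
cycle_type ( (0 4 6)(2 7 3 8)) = 3.4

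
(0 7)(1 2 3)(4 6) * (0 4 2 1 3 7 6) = (0 6 2 7 4)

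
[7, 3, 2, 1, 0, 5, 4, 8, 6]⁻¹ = [4, 3, 2, 1, 6, 5, 8, 0, 7]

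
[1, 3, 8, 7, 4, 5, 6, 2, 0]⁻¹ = [8, 0, 7, 1, 4, 5, 6, 3, 2]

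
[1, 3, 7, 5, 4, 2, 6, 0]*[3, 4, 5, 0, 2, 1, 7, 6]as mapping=[0→4, 1→0, 2→6, 3→1, 4→2, 5→5, 6→7, 7→3]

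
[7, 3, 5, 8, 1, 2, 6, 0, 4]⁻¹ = [7, 4, 5, 1, 8, 2, 6, 0, 3]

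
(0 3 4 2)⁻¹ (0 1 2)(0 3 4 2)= (0 3 1)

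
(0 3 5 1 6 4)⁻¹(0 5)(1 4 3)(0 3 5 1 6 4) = (0 5 6)(1 3)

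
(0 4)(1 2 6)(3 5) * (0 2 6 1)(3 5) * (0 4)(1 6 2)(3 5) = (1 2 6 4)(3 5)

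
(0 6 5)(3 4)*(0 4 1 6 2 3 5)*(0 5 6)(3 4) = (0 2 4 6 5 3 1)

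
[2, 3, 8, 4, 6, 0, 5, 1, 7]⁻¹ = [5, 7, 0, 1, 3, 6, 4, 8, 2]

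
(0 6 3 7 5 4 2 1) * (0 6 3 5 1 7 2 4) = (0 3 2 7 1 6 5)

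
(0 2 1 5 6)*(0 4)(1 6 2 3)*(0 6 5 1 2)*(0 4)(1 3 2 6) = (0 2 5 4 1 3 6)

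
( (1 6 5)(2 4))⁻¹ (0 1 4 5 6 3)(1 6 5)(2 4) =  (0 6 2 1 5 3)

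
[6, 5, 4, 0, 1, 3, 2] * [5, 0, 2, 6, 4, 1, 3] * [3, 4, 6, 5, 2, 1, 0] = [5, 4, 2, 1, 3, 0, 6]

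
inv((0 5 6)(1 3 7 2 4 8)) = (0 6 5)(1 8 4 2 7 3)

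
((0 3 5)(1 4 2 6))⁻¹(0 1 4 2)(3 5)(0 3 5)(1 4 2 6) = (0 5)(2 6 3 4)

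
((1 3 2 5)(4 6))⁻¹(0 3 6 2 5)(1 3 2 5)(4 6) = (0 2 4 5 1)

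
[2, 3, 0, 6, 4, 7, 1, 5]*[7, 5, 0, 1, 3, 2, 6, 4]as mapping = [0→0, 1→1, 2→7, 3→6, 4→3, 5→4, 6→5, 7→2]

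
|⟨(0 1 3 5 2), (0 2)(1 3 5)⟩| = 120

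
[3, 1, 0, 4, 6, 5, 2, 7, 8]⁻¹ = [2, 1, 6, 0, 3, 5, 4, 7, 8]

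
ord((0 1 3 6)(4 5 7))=12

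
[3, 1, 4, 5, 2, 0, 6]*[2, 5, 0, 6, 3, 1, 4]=[6, 5, 3, 1, 0, 2, 4]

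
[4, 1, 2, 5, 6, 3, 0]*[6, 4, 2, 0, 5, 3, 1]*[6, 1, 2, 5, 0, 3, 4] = [3, 0, 2, 5, 1, 6, 4]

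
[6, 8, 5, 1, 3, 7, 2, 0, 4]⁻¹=[7, 3, 6, 4, 8, 2, 0, 5, 1]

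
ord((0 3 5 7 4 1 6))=7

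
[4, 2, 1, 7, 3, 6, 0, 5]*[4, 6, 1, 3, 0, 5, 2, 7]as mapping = [0→0, 1→1, 2→6, 3→7, 4→3, 5→2, 6→4, 7→5]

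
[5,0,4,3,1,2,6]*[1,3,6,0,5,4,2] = [4,1,5,0,3,6,2]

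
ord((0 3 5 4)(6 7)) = 4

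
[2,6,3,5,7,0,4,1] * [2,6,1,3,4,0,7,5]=[1,7,3,0,5,2,4,6]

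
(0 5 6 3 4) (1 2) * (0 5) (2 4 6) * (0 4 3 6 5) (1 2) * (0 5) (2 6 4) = (0 2 6 4 5 1 3) 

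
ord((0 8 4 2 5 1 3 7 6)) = 9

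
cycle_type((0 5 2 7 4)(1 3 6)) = 3.5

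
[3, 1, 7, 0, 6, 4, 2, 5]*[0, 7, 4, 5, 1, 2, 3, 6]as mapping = [0→5, 1→7, 2→6, 3→0, 4→3, 5→1, 6→4, 7→2]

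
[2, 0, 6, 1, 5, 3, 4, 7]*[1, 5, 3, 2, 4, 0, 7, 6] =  [3, 1, 7, 5, 0, 2, 4, 6]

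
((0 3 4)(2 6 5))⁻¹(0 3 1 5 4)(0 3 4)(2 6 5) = (0 3 4 1 2)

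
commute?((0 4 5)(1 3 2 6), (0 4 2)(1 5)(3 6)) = no:(0 4 5)(1 3 2 6)*(0 4 2)(1 5)(3 6) = (0 2 3)(1 6 5 4), (0 4 2)(1 5)(3 6)*(0 4 5)(1 3 2 6) = (0 5 3 1)(2 4 6)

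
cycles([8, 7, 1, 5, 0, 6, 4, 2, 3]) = (0 8 3 5 6 4)(1 7 2)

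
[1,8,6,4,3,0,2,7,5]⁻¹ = [5,0,6,4,3,8,2,7,1]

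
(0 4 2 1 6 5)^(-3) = (0 1)(2 5)(4 6)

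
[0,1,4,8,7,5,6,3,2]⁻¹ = [0,1,8,7,2,5,6,4,3]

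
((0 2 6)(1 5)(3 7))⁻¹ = (0 6 2)(1 5)(3 7)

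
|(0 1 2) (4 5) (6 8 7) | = 6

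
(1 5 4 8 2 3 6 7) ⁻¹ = (1 7 6 3 2 8 4 5) 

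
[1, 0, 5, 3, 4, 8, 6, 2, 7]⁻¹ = [1, 0, 7, 3, 4, 2, 6, 8, 5]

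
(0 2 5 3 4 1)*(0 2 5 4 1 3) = (0 5) (1 2 4 3) 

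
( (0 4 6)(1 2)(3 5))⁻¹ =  (0 6 4)(1 2)(3 5)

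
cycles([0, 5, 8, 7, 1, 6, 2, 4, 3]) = (1 5 6 2 8 3 7 4)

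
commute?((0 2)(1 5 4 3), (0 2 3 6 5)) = no:(0 2)(1 5 4 3) * (0 2 3 6 5) = (0 3 1)(4 6 5), (0 2 3 6 5) * (0 2)(1 5 4 3) = (1 5 2)(3 6 4)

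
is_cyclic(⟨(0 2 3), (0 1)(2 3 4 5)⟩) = no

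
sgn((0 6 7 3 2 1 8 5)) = -1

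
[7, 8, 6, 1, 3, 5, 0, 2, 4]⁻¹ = [6, 3, 7, 4, 8, 5, 2, 0, 1]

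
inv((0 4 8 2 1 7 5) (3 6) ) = (0 5 7 1 2 8 4) (3 6) 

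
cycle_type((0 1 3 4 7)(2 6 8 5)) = 4.5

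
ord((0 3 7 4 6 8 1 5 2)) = 9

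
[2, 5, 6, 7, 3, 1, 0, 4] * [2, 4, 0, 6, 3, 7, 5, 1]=[0, 7, 5, 1, 6, 4, 2, 3]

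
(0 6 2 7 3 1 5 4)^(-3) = (0 1 2 4 3 6 5 7)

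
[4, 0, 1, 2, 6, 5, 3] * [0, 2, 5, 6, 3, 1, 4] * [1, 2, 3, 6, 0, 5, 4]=[6, 1, 3, 5, 0, 2, 4]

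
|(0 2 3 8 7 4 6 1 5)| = 9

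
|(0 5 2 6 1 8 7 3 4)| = 9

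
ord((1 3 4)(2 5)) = 6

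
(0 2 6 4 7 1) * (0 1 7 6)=(0 2)(4 6)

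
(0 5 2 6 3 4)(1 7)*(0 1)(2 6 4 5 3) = (0 3 5 6 2 4 1 7)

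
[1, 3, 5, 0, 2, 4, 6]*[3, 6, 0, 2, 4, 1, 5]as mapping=[0→6, 1→2, 2→1, 3→3, 4→0, 5→4, 6→5]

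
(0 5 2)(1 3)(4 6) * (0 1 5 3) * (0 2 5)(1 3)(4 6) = (0 1 2 3)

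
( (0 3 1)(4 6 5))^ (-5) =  (0 3 1)(4 6 5)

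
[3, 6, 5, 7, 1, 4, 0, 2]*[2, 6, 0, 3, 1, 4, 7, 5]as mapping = [0→3, 1→7, 2→4, 3→5, 4→6, 5→1, 6→2, 7→0]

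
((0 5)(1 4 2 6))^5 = (0 5)(1 4 2 6)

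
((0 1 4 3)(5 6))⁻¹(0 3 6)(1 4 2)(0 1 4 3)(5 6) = (0 5 1)(2 4 3)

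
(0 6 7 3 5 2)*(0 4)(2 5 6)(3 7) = (0 2 4)(3 6)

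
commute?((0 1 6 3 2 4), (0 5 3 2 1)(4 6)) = no:(0 1 6 3 2 4)*(0 5 3 2 1)(4 6) = (1 4 5 3)(2 6), (0 5 3 2 1)(4 6)*(0 1 6 3 2 4) = (0 5 2 6)(3 4)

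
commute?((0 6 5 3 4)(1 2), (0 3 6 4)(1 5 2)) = no:(0 6 5 3 4)(1 2) * (0 3 6 4)(1 5 2) = (0 4 3)(2 5 6), (0 3 6 4)(1 5 2) * (0 6 5 3 4)(1 2) = (0 4 6)(1 3 5)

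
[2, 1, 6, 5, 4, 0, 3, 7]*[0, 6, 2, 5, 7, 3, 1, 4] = [2, 6, 1, 3, 7, 0, 5, 4]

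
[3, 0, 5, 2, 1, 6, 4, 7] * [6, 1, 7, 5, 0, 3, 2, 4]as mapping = [0→5, 1→6, 2→3, 3→7, 4→1, 5→2, 6→0, 7→4]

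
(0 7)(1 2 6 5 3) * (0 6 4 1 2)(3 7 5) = (0 5 7 6 3 2 4 1)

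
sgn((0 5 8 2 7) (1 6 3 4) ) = -1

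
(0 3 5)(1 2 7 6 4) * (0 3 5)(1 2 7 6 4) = (0 5 3)(1 7 4 2 6)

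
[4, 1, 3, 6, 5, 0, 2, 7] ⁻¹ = [5, 1, 6, 2, 0, 4, 3, 7] 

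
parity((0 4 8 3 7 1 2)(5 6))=odd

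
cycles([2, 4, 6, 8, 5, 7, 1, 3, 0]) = (0 2 6 1 4 5 7 3 8)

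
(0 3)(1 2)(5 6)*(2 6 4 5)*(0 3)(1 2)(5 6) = (1 5 4 6)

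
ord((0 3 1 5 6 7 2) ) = 7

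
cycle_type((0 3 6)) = 3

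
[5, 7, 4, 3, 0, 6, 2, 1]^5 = [0, 7, 2, 3, 4, 5, 6, 1]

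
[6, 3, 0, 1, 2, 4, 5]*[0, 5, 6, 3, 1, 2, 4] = [4, 3, 0, 5, 6, 1, 2]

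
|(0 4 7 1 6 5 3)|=7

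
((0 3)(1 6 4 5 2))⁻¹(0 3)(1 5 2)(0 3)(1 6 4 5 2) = (0 3)(1 6 2)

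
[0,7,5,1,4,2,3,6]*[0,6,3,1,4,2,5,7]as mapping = [0→0,1→7,2→2,3→6,4→4,5→3,6→1,7→5]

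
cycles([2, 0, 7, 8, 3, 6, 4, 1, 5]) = (0 2 7 1)(3 8 5 6 4)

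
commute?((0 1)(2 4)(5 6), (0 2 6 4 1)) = no:(0 1)(2 4)(5 6) * (0 2 6 4 1) = (1 2)(4 6 5), (0 2 6 4 1) * (0 1)(2 4)(5 6) = (0 4)(2 5 6)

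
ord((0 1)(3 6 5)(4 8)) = 6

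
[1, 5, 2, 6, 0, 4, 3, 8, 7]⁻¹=[4, 0, 2, 6, 5, 1, 3, 8, 7]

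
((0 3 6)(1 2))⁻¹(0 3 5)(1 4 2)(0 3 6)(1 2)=(1 2 4)(3 6 5)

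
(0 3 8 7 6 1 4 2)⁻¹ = (0 2 4 1 6 7 8 3)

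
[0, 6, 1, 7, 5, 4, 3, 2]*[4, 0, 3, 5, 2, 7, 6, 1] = [4, 6, 0, 1, 7, 2, 5, 3]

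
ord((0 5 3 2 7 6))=6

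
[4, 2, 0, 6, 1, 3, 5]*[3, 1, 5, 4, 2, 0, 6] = [2, 5, 3, 6, 1, 4, 0]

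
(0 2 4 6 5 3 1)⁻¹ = (0 1 3 5 6 4 2)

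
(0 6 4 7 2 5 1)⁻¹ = (0 1 5 2 7 4 6)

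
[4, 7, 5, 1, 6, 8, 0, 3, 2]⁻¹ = [6, 3, 8, 7, 0, 2, 4, 1, 5]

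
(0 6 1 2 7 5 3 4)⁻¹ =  (0 4 3 5 7 2 1 6)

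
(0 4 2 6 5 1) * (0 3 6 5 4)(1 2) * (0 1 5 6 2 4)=(0 1 3 2 6)(4 5)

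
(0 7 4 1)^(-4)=()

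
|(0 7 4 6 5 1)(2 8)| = 6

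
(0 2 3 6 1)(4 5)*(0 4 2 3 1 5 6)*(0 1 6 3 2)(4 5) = (0 2 6 4 3 1 5)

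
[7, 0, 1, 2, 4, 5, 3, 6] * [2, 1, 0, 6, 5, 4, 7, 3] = [3, 2, 1, 0, 5, 4, 6, 7]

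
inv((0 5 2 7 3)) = (0 3 7 2 5)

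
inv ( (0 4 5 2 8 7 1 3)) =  (0 3 1 7 8 2 5 4)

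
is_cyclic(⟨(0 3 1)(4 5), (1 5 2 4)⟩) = no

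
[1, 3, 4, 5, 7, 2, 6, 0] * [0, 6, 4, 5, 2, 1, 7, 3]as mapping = [0→6, 1→5, 2→2, 3→1, 4→3, 5→4, 6→7, 7→0]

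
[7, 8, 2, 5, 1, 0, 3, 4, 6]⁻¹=[5, 4, 2, 6, 7, 3, 8, 0, 1]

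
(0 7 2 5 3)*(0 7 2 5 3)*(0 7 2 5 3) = (0 5 7 3 2)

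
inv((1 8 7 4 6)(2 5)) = (1 6 4 7 8)(2 5)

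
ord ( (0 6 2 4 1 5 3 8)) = 8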